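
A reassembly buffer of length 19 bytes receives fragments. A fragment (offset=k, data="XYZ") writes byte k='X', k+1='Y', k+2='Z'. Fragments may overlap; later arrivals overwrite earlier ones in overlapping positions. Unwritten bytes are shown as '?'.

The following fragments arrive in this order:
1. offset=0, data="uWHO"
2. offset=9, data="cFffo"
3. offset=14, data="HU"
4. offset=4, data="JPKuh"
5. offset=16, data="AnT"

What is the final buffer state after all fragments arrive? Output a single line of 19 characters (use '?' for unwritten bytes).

Fragment 1: offset=0 data="uWHO" -> buffer=uWHO???????????????
Fragment 2: offset=9 data="cFffo" -> buffer=uWHO?????cFffo?????
Fragment 3: offset=14 data="HU" -> buffer=uWHO?????cFffoHU???
Fragment 4: offset=4 data="JPKuh" -> buffer=uWHOJPKuhcFffoHU???
Fragment 5: offset=16 data="AnT" -> buffer=uWHOJPKuhcFffoHUAnT

Answer: uWHOJPKuhcFffoHUAnT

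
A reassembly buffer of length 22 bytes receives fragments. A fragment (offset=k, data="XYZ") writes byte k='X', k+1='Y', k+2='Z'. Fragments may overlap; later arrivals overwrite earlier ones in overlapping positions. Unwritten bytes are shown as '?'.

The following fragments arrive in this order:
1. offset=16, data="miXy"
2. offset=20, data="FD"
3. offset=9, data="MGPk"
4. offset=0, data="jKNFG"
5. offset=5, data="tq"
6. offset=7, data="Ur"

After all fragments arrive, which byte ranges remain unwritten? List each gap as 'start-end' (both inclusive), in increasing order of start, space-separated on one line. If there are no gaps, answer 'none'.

Fragment 1: offset=16 len=4
Fragment 2: offset=20 len=2
Fragment 3: offset=9 len=4
Fragment 4: offset=0 len=5
Fragment 5: offset=5 len=2
Fragment 6: offset=7 len=2
Gaps: 13-15

Answer: 13-15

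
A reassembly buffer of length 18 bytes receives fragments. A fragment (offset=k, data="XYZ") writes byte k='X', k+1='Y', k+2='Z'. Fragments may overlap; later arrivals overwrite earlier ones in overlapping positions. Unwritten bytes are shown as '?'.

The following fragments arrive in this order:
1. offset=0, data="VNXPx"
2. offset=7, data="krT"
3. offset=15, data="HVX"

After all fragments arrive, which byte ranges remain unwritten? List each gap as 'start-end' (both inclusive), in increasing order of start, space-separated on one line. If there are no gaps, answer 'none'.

Answer: 5-6 10-14

Derivation:
Fragment 1: offset=0 len=5
Fragment 2: offset=7 len=3
Fragment 3: offset=15 len=3
Gaps: 5-6 10-14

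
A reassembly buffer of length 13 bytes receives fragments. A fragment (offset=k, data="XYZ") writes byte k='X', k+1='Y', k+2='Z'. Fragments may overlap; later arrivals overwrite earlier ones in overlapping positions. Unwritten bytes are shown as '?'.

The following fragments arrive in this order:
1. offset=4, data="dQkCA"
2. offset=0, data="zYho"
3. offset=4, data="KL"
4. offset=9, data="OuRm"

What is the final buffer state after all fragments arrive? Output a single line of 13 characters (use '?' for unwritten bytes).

Fragment 1: offset=4 data="dQkCA" -> buffer=????dQkCA????
Fragment 2: offset=0 data="zYho" -> buffer=zYhodQkCA????
Fragment 3: offset=4 data="KL" -> buffer=zYhoKLkCA????
Fragment 4: offset=9 data="OuRm" -> buffer=zYhoKLkCAOuRm

Answer: zYhoKLkCAOuRm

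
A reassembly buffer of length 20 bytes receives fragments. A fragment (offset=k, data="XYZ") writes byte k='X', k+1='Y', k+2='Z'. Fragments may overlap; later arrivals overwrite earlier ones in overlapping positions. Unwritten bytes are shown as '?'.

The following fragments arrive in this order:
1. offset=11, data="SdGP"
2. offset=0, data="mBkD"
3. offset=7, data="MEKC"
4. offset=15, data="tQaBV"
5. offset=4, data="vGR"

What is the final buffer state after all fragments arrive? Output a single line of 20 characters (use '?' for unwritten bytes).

Fragment 1: offset=11 data="SdGP" -> buffer=???????????SdGP?????
Fragment 2: offset=0 data="mBkD" -> buffer=mBkD???????SdGP?????
Fragment 3: offset=7 data="MEKC" -> buffer=mBkD???MEKCSdGP?????
Fragment 4: offset=15 data="tQaBV" -> buffer=mBkD???MEKCSdGPtQaBV
Fragment 5: offset=4 data="vGR" -> buffer=mBkDvGRMEKCSdGPtQaBV

Answer: mBkDvGRMEKCSdGPtQaBV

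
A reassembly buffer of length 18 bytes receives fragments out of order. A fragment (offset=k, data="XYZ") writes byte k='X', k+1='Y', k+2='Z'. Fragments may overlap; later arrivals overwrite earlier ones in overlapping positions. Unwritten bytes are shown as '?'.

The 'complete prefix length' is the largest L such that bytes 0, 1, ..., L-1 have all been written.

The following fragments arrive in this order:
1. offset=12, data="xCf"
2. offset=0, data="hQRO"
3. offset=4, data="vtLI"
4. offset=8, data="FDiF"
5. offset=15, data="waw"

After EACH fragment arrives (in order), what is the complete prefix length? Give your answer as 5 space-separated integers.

Answer: 0 4 8 15 18

Derivation:
Fragment 1: offset=12 data="xCf" -> buffer=????????????xCf??? -> prefix_len=0
Fragment 2: offset=0 data="hQRO" -> buffer=hQRO????????xCf??? -> prefix_len=4
Fragment 3: offset=4 data="vtLI" -> buffer=hQROvtLI????xCf??? -> prefix_len=8
Fragment 4: offset=8 data="FDiF" -> buffer=hQROvtLIFDiFxCf??? -> prefix_len=15
Fragment 5: offset=15 data="waw" -> buffer=hQROvtLIFDiFxCfwaw -> prefix_len=18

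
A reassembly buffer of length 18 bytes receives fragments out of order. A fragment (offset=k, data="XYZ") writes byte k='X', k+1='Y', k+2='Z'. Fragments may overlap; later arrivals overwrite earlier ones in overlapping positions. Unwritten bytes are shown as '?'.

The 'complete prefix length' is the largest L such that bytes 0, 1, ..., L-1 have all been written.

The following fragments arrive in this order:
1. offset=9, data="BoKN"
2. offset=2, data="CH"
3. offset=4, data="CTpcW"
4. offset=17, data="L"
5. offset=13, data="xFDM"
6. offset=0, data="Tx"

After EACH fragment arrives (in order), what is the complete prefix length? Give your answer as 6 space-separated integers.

Answer: 0 0 0 0 0 18

Derivation:
Fragment 1: offset=9 data="BoKN" -> buffer=?????????BoKN????? -> prefix_len=0
Fragment 2: offset=2 data="CH" -> buffer=??CH?????BoKN????? -> prefix_len=0
Fragment 3: offset=4 data="CTpcW" -> buffer=??CHCTpcWBoKN????? -> prefix_len=0
Fragment 4: offset=17 data="L" -> buffer=??CHCTpcWBoKN????L -> prefix_len=0
Fragment 5: offset=13 data="xFDM" -> buffer=??CHCTpcWBoKNxFDML -> prefix_len=0
Fragment 6: offset=0 data="Tx" -> buffer=TxCHCTpcWBoKNxFDML -> prefix_len=18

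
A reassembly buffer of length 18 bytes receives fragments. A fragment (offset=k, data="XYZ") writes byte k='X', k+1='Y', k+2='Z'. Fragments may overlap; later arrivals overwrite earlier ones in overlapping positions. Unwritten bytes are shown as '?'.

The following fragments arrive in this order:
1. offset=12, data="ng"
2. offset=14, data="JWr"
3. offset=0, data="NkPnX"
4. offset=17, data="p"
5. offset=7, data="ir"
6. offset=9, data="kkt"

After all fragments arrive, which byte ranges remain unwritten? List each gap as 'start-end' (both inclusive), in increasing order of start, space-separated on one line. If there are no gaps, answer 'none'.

Fragment 1: offset=12 len=2
Fragment 2: offset=14 len=3
Fragment 3: offset=0 len=5
Fragment 4: offset=17 len=1
Fragment 5: offset=7 len=2
Fragment 6: offset=9 len=3
Gaps: 5-6

Answer: 5-6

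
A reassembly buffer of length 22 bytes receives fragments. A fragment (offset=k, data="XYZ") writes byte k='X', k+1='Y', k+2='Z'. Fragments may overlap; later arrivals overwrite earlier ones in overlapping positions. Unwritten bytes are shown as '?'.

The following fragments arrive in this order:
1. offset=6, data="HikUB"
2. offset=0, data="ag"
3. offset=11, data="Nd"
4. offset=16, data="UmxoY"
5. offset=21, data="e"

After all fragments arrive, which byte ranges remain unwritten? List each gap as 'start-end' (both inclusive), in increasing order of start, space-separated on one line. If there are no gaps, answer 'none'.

Fragment 1: offset=6 len=5
Fragment 2: offset=0 len=2
Fragment 3: offset=11 len=2
Fragment 4: offset=16 len=5
Fragment 5: offset=21 len=1
Gaps: 2-5 13-15

Answer: 2-5 13-15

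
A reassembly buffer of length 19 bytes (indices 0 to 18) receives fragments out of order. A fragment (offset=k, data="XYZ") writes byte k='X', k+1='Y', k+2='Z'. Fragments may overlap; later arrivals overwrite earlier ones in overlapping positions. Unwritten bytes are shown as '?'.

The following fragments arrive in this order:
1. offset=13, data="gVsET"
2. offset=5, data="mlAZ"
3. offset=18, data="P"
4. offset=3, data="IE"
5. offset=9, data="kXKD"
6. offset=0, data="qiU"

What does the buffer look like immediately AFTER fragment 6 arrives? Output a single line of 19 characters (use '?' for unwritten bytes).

Fragment 1: offset=13 data="gVsET" -> buffer=?????????????gVsET?
Fragment 2: offset=5 data="mlAZ" -> buffer=?????mlAZ????gVsET?
Fragment 3: offset=18 data="P" -> buffer=?????mlAZ????gVsETP
Fragment 4: offset=3 data="IE" -> buffer=???IEmlAZ????gVsETP
Fragment 5: offset=9 data="kXKD" -> buffer=???IEmlAZkXKDgVsETP
Fragment 6: offset=0 data="qiU" -> buffer=qiUIEmlAZkXKDgVsETP

Answer: qiUIEmlAZkXKDgVsETP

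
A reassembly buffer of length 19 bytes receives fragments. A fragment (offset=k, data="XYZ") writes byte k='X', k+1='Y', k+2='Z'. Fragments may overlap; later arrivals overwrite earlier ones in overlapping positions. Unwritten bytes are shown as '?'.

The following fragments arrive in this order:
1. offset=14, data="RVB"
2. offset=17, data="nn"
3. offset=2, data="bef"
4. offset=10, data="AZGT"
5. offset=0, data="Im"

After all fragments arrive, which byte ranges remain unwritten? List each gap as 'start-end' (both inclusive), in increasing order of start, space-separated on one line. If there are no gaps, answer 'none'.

Answer: 5-9

Derivation:
Fragment 1: offset=14 len=3
Fragment 2: offset=17 len=2
Fragment 3: offset=2 len=3
Fragment 4: offset=10 len=4
Fragment 5: offset=0 len=2
Gaps: 5-9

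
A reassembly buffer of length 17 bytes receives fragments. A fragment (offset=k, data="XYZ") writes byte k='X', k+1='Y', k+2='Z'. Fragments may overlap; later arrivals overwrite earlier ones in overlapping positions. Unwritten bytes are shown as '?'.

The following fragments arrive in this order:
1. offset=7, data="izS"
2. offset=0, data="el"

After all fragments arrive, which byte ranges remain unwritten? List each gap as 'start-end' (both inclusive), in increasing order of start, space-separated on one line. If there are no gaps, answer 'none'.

Answer: 2-6 10-16

Derivation:
Fragment 1: offset=7 len=3
Fragment 2: offset=0 len=2
Gaps: 2-6 10-16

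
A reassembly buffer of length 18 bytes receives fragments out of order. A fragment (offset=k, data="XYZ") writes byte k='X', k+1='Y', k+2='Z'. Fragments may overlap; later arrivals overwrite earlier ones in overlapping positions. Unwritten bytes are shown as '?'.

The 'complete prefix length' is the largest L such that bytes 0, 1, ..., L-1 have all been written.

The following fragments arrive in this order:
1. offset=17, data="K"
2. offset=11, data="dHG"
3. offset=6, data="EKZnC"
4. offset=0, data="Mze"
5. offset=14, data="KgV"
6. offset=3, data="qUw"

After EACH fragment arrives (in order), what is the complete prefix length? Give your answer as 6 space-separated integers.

Fragment 1: offset=17 data="K" -> buffer=?????????????????K -> prefix_len=0
Fragment 2: offset=11 data="dHG" -> buffer=???????????dHG???K -> prefix_len=0
Fragment 3: offset=6 data="EKZnC" -> buffer=??????EKZnCdHG???K -> prefix_len=0
Fragment 4: offset=0 data="Mze" -> buffer=Mze???EKZnCdHG???K -> prefix_len=3
Fragment 5: offset=14 data="KgV" -> buffer=Mze???EKZnCdHGKgVK -> prefix_len=3
Fragment 6: offset=3 data="qUw" -> buffer=MzeqUwEKZnCdHGKgVK -> prefix_len=18

Answer: 0 0 0 3 3 18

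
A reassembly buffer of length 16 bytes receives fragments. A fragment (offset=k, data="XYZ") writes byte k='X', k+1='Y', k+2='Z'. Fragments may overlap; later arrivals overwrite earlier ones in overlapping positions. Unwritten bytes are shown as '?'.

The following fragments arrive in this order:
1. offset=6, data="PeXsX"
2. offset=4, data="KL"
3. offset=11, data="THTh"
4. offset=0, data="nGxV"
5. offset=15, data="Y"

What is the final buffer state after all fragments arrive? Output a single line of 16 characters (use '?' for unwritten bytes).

Answer: nGxVKLPeXsXTHThY

Derivation:
Fragment 1: offset=6 data="PeXsX" -> buffer=??????PeXsX?????
Fragment 2: offset=4 data="KL" -> buffer=????KLPeXsX?????
Fragment 3: offset=11 data="THTh" -> buffer=????KLPeXsXTHTh?
Fragment 4: offset=0 data="nGxV" -> buffer=nGxVKLPeXsXTHTh?
Fragment 5: offset=15 data="Y" -> buffer=nGxVKLPeXsXTHThY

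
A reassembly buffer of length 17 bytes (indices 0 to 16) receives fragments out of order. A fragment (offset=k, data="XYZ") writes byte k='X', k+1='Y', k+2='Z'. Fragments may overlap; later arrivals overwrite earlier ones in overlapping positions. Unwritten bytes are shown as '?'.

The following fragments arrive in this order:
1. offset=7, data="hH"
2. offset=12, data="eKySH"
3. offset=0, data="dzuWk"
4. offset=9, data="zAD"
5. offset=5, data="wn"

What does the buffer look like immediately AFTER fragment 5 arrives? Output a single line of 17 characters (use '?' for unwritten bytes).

Answer: dzuWkwnhHzADeKySH

Derivation:
Fragment 1: offset=7 data="hH" -> buffer=???????hH????????
Fragment 2: offset=12 data="eKySH" -> buffer=???????hH???eKySH
Fragment 3: offset=0 data="dzuWk" -> buffer=dzuWk??hH???eKySH
Fragment 4: offset=9 data="zAD" -> buffer=dzuWk??hHzADeKySH
Fragment 5: offset=5 data="wn" -> buffer=dzuWkwnhHzADeKySH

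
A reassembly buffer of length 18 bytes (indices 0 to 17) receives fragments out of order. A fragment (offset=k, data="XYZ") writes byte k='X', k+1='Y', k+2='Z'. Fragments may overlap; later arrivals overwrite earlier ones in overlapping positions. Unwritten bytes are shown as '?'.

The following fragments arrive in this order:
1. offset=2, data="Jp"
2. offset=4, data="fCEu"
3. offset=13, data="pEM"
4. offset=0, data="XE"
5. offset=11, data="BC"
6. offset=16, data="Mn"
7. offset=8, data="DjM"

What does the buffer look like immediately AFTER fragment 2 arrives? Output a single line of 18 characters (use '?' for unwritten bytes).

Fragment 1: offset=2 data="Jp" -> buffer=??Jp??????????????
Fragment 2: offset=4 data="fCEu" -> buffer=??JpfCEu??????????

Answer: ??JpfCEu??????????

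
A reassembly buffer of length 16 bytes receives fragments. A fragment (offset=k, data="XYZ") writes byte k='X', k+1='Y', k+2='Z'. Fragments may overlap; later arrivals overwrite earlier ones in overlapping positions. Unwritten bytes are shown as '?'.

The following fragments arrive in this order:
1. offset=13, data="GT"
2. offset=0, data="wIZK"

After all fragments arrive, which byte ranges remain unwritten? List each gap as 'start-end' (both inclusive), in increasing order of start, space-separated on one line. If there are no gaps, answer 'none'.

Answer: 4-12 15-15

Derivation:
Fragment 1: offset=13 len=2
Fragment 2: offset=0 len=4
Gaps: 4-12 15-15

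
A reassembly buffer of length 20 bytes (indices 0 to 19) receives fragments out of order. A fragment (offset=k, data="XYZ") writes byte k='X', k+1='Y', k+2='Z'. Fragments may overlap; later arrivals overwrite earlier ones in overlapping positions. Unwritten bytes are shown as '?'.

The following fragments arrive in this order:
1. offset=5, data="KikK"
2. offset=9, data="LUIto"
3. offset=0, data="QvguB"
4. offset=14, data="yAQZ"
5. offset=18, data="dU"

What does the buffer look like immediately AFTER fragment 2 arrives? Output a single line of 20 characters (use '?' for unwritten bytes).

Answer: ?????KikKLUIto??????

Derivation:
Fragment 1: offset=5 data="KikK" -> buffer=?????KikK???????????
Fragment 2: offset=9 data="LUIto" -> buffer=?????KikKLUIto??????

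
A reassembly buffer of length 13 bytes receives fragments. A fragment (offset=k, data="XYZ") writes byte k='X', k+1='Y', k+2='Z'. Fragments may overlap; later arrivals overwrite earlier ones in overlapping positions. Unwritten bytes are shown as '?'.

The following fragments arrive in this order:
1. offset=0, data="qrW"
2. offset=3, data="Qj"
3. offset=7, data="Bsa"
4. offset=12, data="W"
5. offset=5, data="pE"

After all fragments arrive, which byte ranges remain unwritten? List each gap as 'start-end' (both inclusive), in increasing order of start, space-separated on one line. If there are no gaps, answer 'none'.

Fragment 1: offset=0 len=3
Fragment 2: offset=3 len=2
Fragment 3: offset=7 len=3
Fragment 4: offset=12 len=1
Fragment 5: offset=5 len=2
Gaps: 10-11

Answer: 10-11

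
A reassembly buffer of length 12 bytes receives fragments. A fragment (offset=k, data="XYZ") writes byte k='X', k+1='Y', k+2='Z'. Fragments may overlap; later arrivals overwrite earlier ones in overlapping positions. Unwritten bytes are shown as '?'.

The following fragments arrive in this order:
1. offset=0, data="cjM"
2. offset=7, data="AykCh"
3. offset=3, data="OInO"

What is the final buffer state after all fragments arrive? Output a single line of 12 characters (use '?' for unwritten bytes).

Answer: cjMOInOAykCh

Derivation:
Fragment 1: offset=0 data="cjM" -> buffer=cjM?????????
Fragment 2: offset=7 data="AykCh" -> buffer=cjM????AykCh
Fragment 3: offset=3 data="OInO" -> buffer=cjMOInOAykCh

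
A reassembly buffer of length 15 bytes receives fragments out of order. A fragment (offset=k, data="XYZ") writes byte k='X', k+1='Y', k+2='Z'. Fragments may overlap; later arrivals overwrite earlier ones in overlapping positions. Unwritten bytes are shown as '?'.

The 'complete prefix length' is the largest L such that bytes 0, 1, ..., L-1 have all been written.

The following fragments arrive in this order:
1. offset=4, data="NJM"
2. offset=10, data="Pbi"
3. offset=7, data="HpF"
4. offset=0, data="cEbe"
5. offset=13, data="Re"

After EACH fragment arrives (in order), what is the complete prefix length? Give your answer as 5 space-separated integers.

Answer: 0 0 0 13 15

Derivation:
Fragment 1: offset=4 data="NJM" -> buffer=????NJM???????? -> prefix_len=0
Fragment 2: offset=10 data="Pbi" -> buffer=????NJM???Pbi?? -> prefix_len=0
Fragment 3: offset=7 data="HpF" -> buffer=????NJMHpFPbi?? -> prefix_len=0
Fragment 4: offset=0 data="cEbe" -> buffer=cEbeNJMHpFPbi?? -> prefix_len=13
Fragment 5: offset=13 data="Re" -> buffer=cEbeNJMHpFPbiRe -> prefix_len=15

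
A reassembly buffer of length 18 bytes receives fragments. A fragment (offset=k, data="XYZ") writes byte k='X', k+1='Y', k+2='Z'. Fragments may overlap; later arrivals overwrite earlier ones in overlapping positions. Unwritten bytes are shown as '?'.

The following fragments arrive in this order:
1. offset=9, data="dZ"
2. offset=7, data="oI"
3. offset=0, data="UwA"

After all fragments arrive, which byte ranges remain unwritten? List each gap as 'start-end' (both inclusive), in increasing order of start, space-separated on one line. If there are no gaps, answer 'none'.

Fragment 1: offset=9 len=2
Fragment 2: offset=7 len=2
Fragment 3: offset=0 len=3
Gaps: 3-6 11-17

Answer: 3-6 11-17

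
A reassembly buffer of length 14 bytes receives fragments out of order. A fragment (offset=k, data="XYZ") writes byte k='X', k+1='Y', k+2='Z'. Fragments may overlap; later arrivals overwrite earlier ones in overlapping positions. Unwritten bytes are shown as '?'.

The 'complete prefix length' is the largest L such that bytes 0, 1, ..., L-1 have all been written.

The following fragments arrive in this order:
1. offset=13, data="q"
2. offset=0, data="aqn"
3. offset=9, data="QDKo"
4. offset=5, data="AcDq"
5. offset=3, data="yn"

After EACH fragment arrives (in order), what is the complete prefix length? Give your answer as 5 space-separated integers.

Fragment 1: offset=13 data="q" -> buffer=?????????????q -> prefix_len=0
Fragment 2: offset=0 data="aqn" -> buffer=aqn??????????q -> prefix_len=3
Fragment 3: offset=9 data="QDKo" -> buffer=aqn??????QDKoq -> prefix_len=3
Fragment 4: offset=5 data="AcDq" -> buffer=aqn??AcDqQDKoq -> prefix_len=3
Fragment 5: offset=3 data="yn" -> buffer=aqnynAcDqQDKoq -> prefix_len=14

Answer: 0 3 3 3 14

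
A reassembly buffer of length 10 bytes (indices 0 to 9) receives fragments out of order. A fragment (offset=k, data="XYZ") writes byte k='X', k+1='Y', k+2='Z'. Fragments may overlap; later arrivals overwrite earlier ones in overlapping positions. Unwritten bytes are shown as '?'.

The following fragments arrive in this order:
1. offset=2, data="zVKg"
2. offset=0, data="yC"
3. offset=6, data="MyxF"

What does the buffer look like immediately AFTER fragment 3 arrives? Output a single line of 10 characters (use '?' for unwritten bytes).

Answer: yCzVKgMyxF

Derivation:
Fragment 1: offset=2 data="zVKg" -> buffer=??zVKg????
Fragment 2: offset=0 data="yC" -> buffer=yCzVKg????
Fragment 3: offset=6 data="MyxF" -> buffer=yCzVKgMyxF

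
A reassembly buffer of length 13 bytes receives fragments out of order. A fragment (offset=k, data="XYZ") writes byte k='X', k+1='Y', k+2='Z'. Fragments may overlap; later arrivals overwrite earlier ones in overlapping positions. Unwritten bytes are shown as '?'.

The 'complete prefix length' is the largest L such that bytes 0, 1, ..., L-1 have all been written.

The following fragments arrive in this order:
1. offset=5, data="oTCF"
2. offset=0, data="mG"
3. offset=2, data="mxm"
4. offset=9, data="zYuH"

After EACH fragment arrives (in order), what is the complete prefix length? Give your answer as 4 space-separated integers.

Answer: 0 2 9 13

Derivation:
Fragment 1: offset=5 data="oTCF" -> buffer=?????oTCF???? -> prefix_len=0
Fragment 2: offset=0 data="mG" -> buffer=mG???oTCF???? -> prefix_len=2
Fragment 3: offset=2 data="mxm" -> buffer=mGmxmoTCF???? -> prefix_len=9
Fragment 4: offset=9 data="zYuH" -> buffer=mGmxmoTCFzYuH -> prefix_len=13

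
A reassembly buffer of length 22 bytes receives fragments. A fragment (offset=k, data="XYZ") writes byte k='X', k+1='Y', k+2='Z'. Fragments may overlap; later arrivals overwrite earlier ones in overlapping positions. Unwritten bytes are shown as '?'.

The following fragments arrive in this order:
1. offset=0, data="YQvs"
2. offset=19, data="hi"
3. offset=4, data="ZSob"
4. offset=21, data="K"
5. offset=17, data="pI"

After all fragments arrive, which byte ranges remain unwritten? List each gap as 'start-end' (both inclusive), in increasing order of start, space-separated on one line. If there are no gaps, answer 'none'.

Answer: 8-16

Derivation:
Fragment 1: offset=0 len=4
Fragment 2: offset=19 len=2
Fragment 3: offset=4 len=4
Fragment 4: offset=21 len=1
Fragment 5: offset=17 len=2
Gaps: 8-16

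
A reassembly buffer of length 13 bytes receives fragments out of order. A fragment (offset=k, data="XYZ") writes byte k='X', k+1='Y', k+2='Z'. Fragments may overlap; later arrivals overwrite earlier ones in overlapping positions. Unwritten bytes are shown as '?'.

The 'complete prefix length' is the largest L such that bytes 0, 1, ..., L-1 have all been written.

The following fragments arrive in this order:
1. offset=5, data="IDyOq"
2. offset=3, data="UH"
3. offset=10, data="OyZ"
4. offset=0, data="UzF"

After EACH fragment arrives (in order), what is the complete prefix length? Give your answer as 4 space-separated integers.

Fragment 1: offset=5 data="IDyOq" -> buffer=?????IDyOq??? -> prefix_len=0
Fragment 2: offset=3 data="UH" -> buffer=???UHIDyOq??? -> prefix_len=0
Fragment 3: offset=10 data="OyZ" -> buffer=???UHIDyOqOyZ -> prefix_len=0
Fragment 4: offset=0 data="UzF" -> buffer=UzFUHIDyOqOyZ -> prefix_len=13

Answer: 0 0 0 13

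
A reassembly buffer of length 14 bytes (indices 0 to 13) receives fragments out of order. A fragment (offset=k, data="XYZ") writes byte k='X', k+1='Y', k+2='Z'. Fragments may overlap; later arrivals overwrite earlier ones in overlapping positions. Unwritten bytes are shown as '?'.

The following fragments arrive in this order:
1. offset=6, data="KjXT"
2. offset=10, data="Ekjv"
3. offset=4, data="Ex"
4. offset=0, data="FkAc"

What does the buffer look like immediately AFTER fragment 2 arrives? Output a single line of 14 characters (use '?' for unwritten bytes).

Answer: ??????KjXTEkjv

Derivation:
Fragment 1: offset=6 data="KjXT" -> buffer=??????KjXT????
Fragment 2: offset=10 data="Ekjv" -> buffer=??????KjXTEkjv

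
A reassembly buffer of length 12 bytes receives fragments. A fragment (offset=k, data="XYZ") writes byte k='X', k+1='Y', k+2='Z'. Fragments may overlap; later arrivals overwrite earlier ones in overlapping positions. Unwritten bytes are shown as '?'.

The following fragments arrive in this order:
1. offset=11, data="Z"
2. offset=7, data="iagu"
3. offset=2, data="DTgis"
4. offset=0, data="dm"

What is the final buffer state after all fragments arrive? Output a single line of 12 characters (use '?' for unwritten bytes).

Answer: dmDTgisiaguZ

Derivation:
Fragment 1: offset=11 data="Z" -> buffer=???????????Z
Fragment 2: offset=7 data="iagu" -> buffer=???????iaguZ
Fragment 3: offset=2 data="DTgis" -> buffer=??DTgisiaguZ
Fragment 4: offset=0 data="dm" -> buffer=dmDTgisiaguZ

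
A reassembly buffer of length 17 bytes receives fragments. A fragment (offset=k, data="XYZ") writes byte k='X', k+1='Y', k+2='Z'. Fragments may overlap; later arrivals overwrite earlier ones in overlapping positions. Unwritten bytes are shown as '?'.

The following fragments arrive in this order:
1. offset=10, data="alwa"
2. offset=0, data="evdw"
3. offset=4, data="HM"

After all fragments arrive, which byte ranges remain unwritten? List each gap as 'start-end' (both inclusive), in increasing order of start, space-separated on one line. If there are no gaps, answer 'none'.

Fragment 1: offset=10 len=4
Fragment 2: offset=0 len=4
Fragment 3: offset=4 len=2
Gaps: 6-9 14-16

Answer: 6-9 14-16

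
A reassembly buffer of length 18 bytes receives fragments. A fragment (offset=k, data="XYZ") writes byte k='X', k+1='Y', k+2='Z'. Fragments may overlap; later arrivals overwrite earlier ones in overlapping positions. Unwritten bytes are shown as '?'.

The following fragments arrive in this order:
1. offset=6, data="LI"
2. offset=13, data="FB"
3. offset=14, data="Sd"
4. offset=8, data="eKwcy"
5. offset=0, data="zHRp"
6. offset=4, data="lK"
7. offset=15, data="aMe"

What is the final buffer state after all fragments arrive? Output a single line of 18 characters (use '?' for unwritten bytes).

Answer: zHRplKLIeKwcyFSaMe

Derivation:
Fragment 1: offset=6 data="LI" -> buffer=??????LI??????????
Fragment 2: offset=13 data="FB" -> buffer=??????LI?????FB???
Fragment 3: offset=14 data="Sd" -> buffer=??????LI?????FSd??
Fragment 4: offset=8 data="eKwcy" -> buffer=??????LIeKwcyFSd??
Fragment 5: offset=0 data="zHRp" -> buffer=zHRp??LIeKwcyFSd??
Fragment 6: offset=4 data="lK" -> buffer=zHRplKLIeKwcyFSd??
Fragment 7: offset=15 data="aMe" -> buffer=zHRplKLIeKwcyFSaMe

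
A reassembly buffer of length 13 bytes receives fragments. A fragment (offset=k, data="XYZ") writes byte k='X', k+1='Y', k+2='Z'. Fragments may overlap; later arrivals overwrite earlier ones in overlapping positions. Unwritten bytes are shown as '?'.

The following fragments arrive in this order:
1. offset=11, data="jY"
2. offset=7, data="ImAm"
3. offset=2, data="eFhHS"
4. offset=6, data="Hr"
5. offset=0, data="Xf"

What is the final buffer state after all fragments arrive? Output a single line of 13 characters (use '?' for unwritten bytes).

Fragment 1: offset=11 data="jY" -> buffer=???????????jY
Fragment 2: offset=7 data="ImAm" -> buffer=???????ImAmjY
Fragment 3: offset=2 data="eFhHS" -> buffer=??eFhHSImAmjY
Fragment 4: offset=6 data="Hr" -> buffer=??eFhHHrmAmjY
Fragment 5: offset=0 data="Xf" -> buffer=XfeFhHHrmAmjY

Answer: XfeFhHHrmAmjY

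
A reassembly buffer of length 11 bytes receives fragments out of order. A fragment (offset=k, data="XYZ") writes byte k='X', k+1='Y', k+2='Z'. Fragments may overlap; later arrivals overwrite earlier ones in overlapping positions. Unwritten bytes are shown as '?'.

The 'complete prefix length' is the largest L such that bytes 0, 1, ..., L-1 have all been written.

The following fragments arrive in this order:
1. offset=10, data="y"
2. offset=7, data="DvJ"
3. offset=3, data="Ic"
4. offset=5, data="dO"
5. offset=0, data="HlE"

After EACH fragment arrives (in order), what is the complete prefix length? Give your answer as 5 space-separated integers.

Fragment 1: offset=10 data="y" -> buffer=??????????y -> prefix_len=0
Fragment 2: offset=7 data="DvJ" -> buffer=???????DvJy -> prefix_len=0
Fragment 3: offset=3 data="Ic" -> buffer=???Ic??DvJy -> prefix_len=0
Fragment 4: offset=5 data="dO" -> buffer=???IcdODvJy -> prefix_len=0
Fragment 5: offset=0 data="HlE" -> buffer=HlEIcdODvJy -> prefix_len=11

Answer: 0 0 0 0 11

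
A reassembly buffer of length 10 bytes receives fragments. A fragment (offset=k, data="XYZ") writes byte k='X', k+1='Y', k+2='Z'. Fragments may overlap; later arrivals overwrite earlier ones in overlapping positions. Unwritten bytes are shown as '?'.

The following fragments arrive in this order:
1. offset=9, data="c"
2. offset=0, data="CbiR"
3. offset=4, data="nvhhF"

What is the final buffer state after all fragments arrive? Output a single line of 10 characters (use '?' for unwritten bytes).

Fragment 1: offset=9 data="c" -> buffer=?????????c
Fragment 2: offset=0 data="CbiR" -> buffer=CbiR?????c
Fragment 3: offset=4 data="nvhhF" -> buffer=CbiRnvhhFc

Answer: CbiRnvhhFc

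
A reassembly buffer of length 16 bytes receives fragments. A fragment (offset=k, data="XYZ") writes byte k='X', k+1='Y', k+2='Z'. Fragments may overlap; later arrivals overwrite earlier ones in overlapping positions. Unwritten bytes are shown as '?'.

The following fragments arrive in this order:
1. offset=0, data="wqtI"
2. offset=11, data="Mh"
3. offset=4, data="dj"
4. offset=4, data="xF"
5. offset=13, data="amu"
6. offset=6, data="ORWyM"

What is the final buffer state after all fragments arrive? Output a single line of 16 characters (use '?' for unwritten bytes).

Answer: wqtIxFORWyMMhamu

Derivation:
Fragment 1: offset=0 data="wqtI" -> buffer=wqtI????????????
Fragment 2: offset=11 data="Mh" -> buffer=wqtI???????Mh???
Fragment 3: offset=4 data="dj" -> buffer=wqtIdj?????Mh???
Fragment 4: offset=4 data="xF" -> buffer=wqtIxF?????Mh???
Fragment 5: offset=13 data="amu" -> buffer=wqtIxF?????Mhamu
Fragment 6: offset=6 data="ORWyM" -> buffer=wqtIxFORWyMMhamu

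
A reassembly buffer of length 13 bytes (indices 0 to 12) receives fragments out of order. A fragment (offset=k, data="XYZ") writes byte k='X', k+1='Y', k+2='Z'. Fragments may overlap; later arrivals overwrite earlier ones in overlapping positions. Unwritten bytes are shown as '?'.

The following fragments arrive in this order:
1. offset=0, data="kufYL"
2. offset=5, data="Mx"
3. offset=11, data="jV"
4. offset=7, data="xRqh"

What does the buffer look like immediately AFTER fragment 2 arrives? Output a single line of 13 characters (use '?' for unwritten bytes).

Answer: kufYLMx??????

Derivation:
Fragment 1: offset=0 data="kufYL" -> buffer=kufYL????????
Fragment 2: offset=5 data="Mx" -> buffer=kufYLMx??????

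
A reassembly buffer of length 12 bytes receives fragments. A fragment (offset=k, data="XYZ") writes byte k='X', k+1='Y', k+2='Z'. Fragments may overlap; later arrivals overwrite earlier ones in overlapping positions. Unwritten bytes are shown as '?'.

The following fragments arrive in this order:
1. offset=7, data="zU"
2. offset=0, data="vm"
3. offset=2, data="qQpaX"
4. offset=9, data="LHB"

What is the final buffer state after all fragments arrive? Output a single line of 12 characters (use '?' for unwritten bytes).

Fragment 1: offset=7 data="zU" -> buffer=???????zU???
Fragment 2: offset=0 data="vm" -> buffer=vm?????zU???
Fragment 3: offset=2 data="qQpaX" -> buffer=vmqQpaXzU???
Fragment 4: offset=9 data="LHB" -> buffer=vmqQpaXzULHB

Answer: vmqQpaXzULHB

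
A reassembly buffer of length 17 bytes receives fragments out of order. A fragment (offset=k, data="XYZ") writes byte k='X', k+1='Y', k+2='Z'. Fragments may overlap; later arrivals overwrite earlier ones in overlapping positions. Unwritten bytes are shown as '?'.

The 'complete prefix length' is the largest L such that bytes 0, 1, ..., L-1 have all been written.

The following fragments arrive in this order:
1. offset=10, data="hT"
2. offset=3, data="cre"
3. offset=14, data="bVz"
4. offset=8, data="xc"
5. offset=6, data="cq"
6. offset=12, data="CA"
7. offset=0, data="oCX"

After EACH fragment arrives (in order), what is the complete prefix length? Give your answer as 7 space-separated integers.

Fragment 1: offset=10 data="hT" -> buffer=??????????hT????? -> prefix_len=0
Fragment 2: offset=3 data="cre" -> buffer=???cre????hT????? -> prefix_len=0
Fragment 3: offset=14 data="bVz" -> buffer=???cre????hT??bVz -> prefix_len=0
Fragment 4: offset=8 data="xc" -> buffer=???cre??xchT??bVz -> prefix_len=0
Fragment 5: offset=6 data="cq" -> buffer=???crecqxchT??bVz -> prefix_len=0
Fragment 6: offset=12 data="CA" -> buffer=???crecqxchTCAbVz -> prefix_len=0
Fragment 7: offset=0 data="oCX" -> buffer=oCXcrecqxchTCAbVz -> prefix_len=17

Answer: 0 0 0 0 0 0 17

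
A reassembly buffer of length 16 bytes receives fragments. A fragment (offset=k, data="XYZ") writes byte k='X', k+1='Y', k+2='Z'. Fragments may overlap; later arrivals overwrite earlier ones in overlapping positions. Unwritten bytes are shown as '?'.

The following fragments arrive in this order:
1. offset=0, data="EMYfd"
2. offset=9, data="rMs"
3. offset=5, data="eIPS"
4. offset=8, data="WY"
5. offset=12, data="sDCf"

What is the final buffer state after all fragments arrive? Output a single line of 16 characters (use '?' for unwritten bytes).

Fragment 1: offset=0 data="EMYfd" -> buffer=EMYfd???????????
Fragment 2: offset=9 data="rMs" -> buffer=EMYfd????rMs????
Fragment 3: offset=5 data="eIPS" -> buffer=EMYfdeIPSrMs????
Fragment 4: offset=8 data="WY" -> buffer=EMYfdeIPWYMs????
Fragment 5: offset=12 data="sDCf" -> buffer=EMYfdeIPWYMssDCf

Answer: EMYfdeIPWYMssDCf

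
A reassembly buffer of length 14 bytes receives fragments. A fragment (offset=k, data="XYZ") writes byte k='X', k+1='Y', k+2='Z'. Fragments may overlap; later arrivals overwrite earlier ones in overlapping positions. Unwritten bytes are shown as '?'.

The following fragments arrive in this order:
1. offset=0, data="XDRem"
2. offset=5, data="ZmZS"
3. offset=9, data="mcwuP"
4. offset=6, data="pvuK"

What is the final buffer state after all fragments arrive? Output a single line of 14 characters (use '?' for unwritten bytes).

Fragment 1: offset=0 data="XDRem" -> buffer=XDRem?????????
Fragment 2: offset=5 data="ZmZS" -> buffer=XDRemZmZS?????
Fragment 3: offset=9 data="mcwuP" -> buffer=XDRemZmZSmcwuP
Fragment 4: offset=6 data="pvuK" -> buffer=XDRemZpvuKcwuP

Answer: XDRemZpvuKcwuP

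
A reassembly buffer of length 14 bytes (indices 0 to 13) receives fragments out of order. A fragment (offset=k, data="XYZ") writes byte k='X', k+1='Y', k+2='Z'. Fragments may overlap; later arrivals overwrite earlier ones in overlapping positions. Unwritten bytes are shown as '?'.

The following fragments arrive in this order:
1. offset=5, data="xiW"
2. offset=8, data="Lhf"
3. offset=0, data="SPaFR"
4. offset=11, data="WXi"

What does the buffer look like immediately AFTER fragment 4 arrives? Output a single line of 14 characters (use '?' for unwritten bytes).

Fragment 1: offset=5 data="xiW" -> buffer=?????xiW??????
Fragment 2: offset=8 data="Lhf" -> buffer=?????xiWLhf???
Fragment 3: offset=0 data="SPaFR" -> buffer=SPaFRxiWLhf???
Fragment 4: offset=11 data="WXi" -> buffer=SPaFRxiWLhfWXi

Answer: SPaFRxiWLhfWXi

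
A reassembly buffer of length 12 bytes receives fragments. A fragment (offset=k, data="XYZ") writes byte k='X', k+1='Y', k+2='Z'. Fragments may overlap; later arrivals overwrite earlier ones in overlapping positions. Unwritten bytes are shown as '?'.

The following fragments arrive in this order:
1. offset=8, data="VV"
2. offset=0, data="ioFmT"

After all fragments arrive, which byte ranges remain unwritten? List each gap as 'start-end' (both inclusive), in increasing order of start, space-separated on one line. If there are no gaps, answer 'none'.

Answer: 5-7 10-11

Derivation:
Fragment 1: offset=8 len=2
Fragment 2: offset=0 len=5
Gaps: 5-7 10-11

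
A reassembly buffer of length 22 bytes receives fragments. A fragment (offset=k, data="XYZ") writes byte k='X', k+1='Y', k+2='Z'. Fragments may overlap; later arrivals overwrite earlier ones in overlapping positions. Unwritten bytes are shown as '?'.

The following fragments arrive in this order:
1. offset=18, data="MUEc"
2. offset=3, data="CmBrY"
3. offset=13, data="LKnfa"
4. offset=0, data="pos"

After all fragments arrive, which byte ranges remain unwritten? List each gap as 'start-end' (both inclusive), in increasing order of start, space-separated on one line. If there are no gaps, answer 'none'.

Fragment 1: offset=18 len=4
Fragment 2: offset=3 len=5
Fragment 3: offset=13 len=5
Fragment 4: offset=0 len=3
Gaps: 8-12

Answer: 8-12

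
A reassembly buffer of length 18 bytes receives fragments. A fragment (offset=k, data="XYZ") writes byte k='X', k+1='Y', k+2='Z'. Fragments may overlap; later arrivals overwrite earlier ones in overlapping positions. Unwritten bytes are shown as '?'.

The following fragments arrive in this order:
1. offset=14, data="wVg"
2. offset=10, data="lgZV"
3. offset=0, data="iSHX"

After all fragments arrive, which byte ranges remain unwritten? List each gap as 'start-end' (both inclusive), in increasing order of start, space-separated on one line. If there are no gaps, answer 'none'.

Fragment 1: offset=14 len=3
Fragment 2: offset=10 len=4
Fragment 3: offset=0 len=4
Gaps: 4-9 17-17

Answer: 4-9 17-17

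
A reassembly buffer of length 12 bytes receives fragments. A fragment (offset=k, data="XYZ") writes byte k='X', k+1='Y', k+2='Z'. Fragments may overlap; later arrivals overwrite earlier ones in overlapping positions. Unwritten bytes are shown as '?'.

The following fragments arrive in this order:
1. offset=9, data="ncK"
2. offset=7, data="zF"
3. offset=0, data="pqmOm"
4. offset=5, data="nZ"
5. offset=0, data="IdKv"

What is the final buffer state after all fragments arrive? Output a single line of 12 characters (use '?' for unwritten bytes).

Answer: IdKvmnZzFncK

Derivation:
Fragment 1: offset=9 data="ncK" -> buffer=?????????ncK
Fragment 2: offset=7 data="zF" -> buffer=???????zFncK
Fragment 3: offset=0 data="pqmOm" -> buffer=pqmOm??zFncK
Fragment 4: offset=5 data="nZ" -> buffer=pqmOmnZzFncK
Fragment 5: offset=0 data="IdKv" -> buffer=IdKvmnZzFncK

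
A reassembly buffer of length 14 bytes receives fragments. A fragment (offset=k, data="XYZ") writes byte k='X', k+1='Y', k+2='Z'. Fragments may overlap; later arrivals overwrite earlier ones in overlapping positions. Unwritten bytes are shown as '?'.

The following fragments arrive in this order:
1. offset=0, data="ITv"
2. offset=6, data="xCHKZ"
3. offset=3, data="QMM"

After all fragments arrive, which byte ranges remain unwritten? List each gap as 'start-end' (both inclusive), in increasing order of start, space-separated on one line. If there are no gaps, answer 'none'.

Answer: 11-13

Derivation:
Fragment 1: offset=0 len=3
Fragment 2: offset=6 len=5
Fragment 3: offset=3 len=3
Gaps: 11-13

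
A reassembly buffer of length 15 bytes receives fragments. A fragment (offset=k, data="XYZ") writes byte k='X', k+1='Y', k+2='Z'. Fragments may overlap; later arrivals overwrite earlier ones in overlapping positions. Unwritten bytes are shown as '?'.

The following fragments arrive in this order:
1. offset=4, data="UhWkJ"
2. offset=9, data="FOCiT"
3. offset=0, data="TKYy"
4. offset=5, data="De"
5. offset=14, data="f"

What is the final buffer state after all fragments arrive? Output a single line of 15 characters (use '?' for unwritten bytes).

Answer: TKYyUDekJFOCiTf

Derivation:
Fragment 1: offset=4 data="UhWkJ" -> buffer=????UhWkJ??????
Fragment 2: offset=9 data="FOCiT" -> buffer=????UhWkJFOCiT?
Fragment 3: offset=0 data="TKYy" -> buffer=TKYyUhWkJFOCiT?
Fragment 4: offset=5 data="De" -> buffer=TKYyUDekJFOCiT?
Fragment 5: offset=14 data="f" -> buffer=TKYyUDekJFOCiTf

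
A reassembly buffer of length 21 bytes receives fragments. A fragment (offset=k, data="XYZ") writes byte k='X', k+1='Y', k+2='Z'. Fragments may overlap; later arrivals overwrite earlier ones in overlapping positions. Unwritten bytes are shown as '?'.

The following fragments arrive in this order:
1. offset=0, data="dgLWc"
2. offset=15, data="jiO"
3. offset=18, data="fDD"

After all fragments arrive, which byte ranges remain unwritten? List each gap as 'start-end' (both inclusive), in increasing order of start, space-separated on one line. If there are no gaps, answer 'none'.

Answer: 5-14

Derivation:
Fragment 1: offset=0 len=5
Fragment 2: offset=15 len=3
Fragment 3: offset=18 len=3
Gaps: 5-14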